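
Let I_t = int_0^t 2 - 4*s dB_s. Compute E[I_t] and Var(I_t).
E[I_t] = 0; Var(I_t) = 4*t*(4*t^2 - 6*t + 3)/3

The Itô integral of a deterministic integrand f(s) has mean 0 because each increment f(s) * (B_{s+ds} - B_s) has mean 0. By the Itô isometry:
  Var( int_0^t f(s) dB_s ) = E[ (int_0^t f(s) dB_s)^2 ] = int_0^t f(s)^2 ds.
Here f(s) = 2 - 4*s, so f(s)^2 = 4*(2*s - 1)^2. Integrate:
  int_0^t (4*(2*s - 1)^2) ds = 4*t*(4*t^2 - 6*t + 3)/3.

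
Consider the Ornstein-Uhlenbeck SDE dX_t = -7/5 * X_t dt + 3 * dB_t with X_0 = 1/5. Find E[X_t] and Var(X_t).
E[X_t] = exp(-7*t/5)/5; Var(X_t) = 45/14 - 45*exp(-14*t/5)/14

The OU SDE dX = -theta X dt + sigma dB admits the integrating factor exp(theta t): d(exp(theta t) X_t) = sigma exp(theta t) dB_t. Integrating from 0 to t:
  X_t = x_0 * exp(-theta t) + sigma * int_0^t exp(-theta (t-s)) dB_s.
The Itô integral has mean 0 and (by the Itô isometry) variance sigma^2 * int_0^t exp(-2 theta (t - s)) ds = sigma^2 * (1 - exp(-2 theta t)) / (2 theta).
With theta = 7/5, sigma = 3, x_0 = 1/5:
  E[X_t] = 1/5 * exp(-7/5 t) = exp(-7*t/5)/5
  Var(X_t) = (3)^2 * (1 - exp(-2*7/5 t)) / (2 * 7/5) = 45/14 - 45*exp(-14*t/5)/14.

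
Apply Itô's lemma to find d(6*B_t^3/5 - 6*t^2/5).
d(6*B_t^3/5 - 6*t^2/5) = (18*B_t/5 - 12*t/5) dt + (18*B_t^2/5) dB_t

Itô's formula for f(t, x): d f(t, B_t) = (f_t + (1/2) f_xx) dt + f_x dB_t. Compute partials of f(t, x) = -6*t^2/5 + 6*x^3/5:
  f_t(t,x)  = -12*t/5
  f_x(t,x)  = 18*x^2/5
  f_xx(t,x) = 36*x/5
Assemble drift = f_t + (1/2) f_xx = -12*t/5 + 18*x/5 and diffusion = f_x = 18*x^2/5. Substituting x = B_t:
  d(6*B_t^3/5 - 6*t^2/5) = (18*B_t/5 - 12*t/5) dt + (18*B_t^2/5) dB_t.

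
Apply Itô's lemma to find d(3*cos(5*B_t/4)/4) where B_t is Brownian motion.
d(3*cos(5*B_t/4)/4) = (-75*cos(5*B_t/4)/128) dt + (-15*sin(5*B_t/4)/16) dB_t

Itô's formula for f(B_t) gives d f(B_t) = f'(B_t) dB_t + (1/2) f''(B_t) dt. Compute derivatives of f(x) = 3*cos(5*x/4)/4:
  f'(x)  = -15*sin(5*x/4)/16
  f''(x) = -75*cos(5*x/4)/64
Substitute x = B_t and multiply the f'' term by 1/2:
  drift     = (1/2) * (-75*cos(5*x/4)/64) evaluated at B_t = -75*cos(5*B_t/4)/128
  diffusion = (-15*sin(5*x/4)/16) evaluated at B_t = -15*sin(5*B_t/4)/16
Therefore d(3*cos(5*B_t/4)/4) = (-75*cos(5*B_t/4)/128) dt + (-15*sin(5*B_t/4)/16) dB_t.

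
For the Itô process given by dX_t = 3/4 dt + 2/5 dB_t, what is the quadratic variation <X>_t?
<X>_t = 4*t/25

For an Itô process dX_t = a(t) dt + b(t) dB_t, the quadratic variation is <X>_t = int_0^t b(s)^2 ds (the drift term does not contribute). Here b(s) = 2/5, so
  b(s)^2 = 4/25.
Integrating from 0 to t:
  <X>_t = int_0^t (4/25) ds = 4*t/25.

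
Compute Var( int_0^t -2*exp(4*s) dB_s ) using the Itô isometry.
Var = exp(8*t)/2 - 1/2

The Itô integral of a deterministic integrand f(s) has mean 0 because each increment f(s) * (B_{s+ds} - B_s) has mean 0. By the Itô isometry:
  Var( int_0^t f(s) dB_s ) = E[ (int_0^t f(s) dB_s)^2 ] = int_0^t f(s)^2 ds.
Here f(s) = -2*exp(4*s), so f(s)^2 = 4*exp(8*s). Integrate:
  int_0^t (4*exp(8*s)) ds = exp(8*t)/2 - 1/2.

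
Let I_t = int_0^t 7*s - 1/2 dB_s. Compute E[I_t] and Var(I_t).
E[I_t] = 0; Var(I_t) = t*(196*t^2 - 42*t + 3)/12

The Itô integral of a deterministic integrand f(s) has mean 0 because each increment f(s) * (B_{s+ds} - B_s) has mean 0. By the Itô isometry:
  Var( int_0^t f(s) dB_s ) = E[ (int_0^t f(s) dB_s)^2 ] = int_0^t f(s)^2 ds.
Here f(s) = 7*s - 1/2, so f(s)^2 = (14*s - 1)^2/4. Integrate:
  int_0^t ((14*s - 1)^2/4) ds = t*(196*t^2 - 42*t + 3)/12.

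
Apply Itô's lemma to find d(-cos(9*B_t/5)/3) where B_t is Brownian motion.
d(-cos(9*B_t/5)/3) = (27*cos(9*B_t/5)/50) dt + (3*sin(9*B_t/5)/5) dB_t

Itô's formula for f(B_t) gives d f(B_t) = f'(B_t) dB_t + (1/2) f''(B_t) dt. Compute derivatives of f(x) = -cos(9*x/5)/3:
  f'(x)  = 3*sin(9*x/5)/5
  f''(x) = 27*cos(9*x/5)/25
Substitute x = B_t and multiply the f'' term by 1/2:
  drift     = (1/2) * (27*cos(9*x/5)/25) evaluated at B_t = 27*cos(9*B_t/5)/50
  diffusion = (3*sin(9*x/5)/5) evaluated at B_t = 3*sin(9*B_t/5)/5
Therefore d(-cos(9*B_t/5)/3) = (27*cos(9*B_t/5)/50) dt + (3*sin(9*B_t/5)/5) dB_t.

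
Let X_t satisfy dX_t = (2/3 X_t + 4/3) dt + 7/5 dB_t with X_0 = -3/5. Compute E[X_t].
E[X_t] = 7*exp(2*t/3)/5 - 2

Taking expectations and using E[dB_t] = 0, the mean m(t) = E[X_t] satisfies the ODE m'(t) = a m(t) + b with m(0) = x_0. With a = 2/3, b = 4/3, x_0 = -3/5, the solution is
  m(t) = x_0 * exp(a t) + (b/a) * (exp(a t) - 1)
       = (-3/5) * exp((2/3) t) + ((4/3)/(2/3)) * (exp((2/3) t) - 1)
       = 7*exp(2*t/3)/5 - 2.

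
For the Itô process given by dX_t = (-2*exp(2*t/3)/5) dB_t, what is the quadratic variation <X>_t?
<X>_t = 3*exp(4*t/3)/25 - 3/25

For an Itô process dX_t = a(t) dt + b(t) dB_t, the quadratic variation is <X>_t = int_0^t b(s)^2 ds (the drift term does not contribute). Here b(s) = -2*exp(2*s/3)/5, so
  b(s)^2 = 4*exp(4*s/3)/25.
Integrating from 0 to t:
  <X>_t = int_0^t (4*exp(4*s/3)/25) ds = 3*exp(4*t/3)/25 - 3/25.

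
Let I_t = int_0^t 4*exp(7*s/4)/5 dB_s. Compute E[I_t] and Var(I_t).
E[I_t] = 0; Var(I_t) = 32*exp(7*t/2)/175 - 32/175

The Itô integral of a deterministic integrand f(s) has mean 0 because each increment f(s) * (B_{s+ds} - B_s) has mean 0. By the Itô isometry:
  Var( int_0^t f(s) dB_s ) = E[ (int_0^t f(s) dB_s)^2 ] = int_0^t f(s)^2 ds.
Here f(s) = 4*exp(7*s/4)/5, so f(s)^2 = 16*exp(7*s/2)/25. Integrate:
  int_0^t (16*exp(7*s/2)/25) ds = 32*exp(7*t/2)/175 - 32/175.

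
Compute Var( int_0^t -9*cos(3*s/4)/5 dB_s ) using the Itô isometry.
Var = 81*t/50 + 27*sin(3*t/2)/25

The Itô integral of a deterministic integrand f(s) has mean 0 because each increment f(s) * (B_{s+ds} - B_s) has mean 0. By the Itô isometry:
  Var( int_0^t f(s) dB_s ) = E[ (int_0^t f(s) dB_s)^2 ] = int_0^t f(s)^2 ds.
Here f(s) = -9*cos(3*s/4)/5, so f(s)^2 = 81*cos(3*s/4)^2/25. Integrate:
  int_0^t (81*cos(3*s/4)^2/25) ds = 81*t/50 + 27*sin(3*t/2)/25.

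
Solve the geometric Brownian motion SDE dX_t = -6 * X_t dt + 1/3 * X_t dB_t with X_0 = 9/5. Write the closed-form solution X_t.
X_t = 9/5 * exp((-109/18) * t + (1/3) * B_t)

For GBM dX = mu X dt + sigma X dB with X_0 = x_0, apply Itô to Y = log X: dY = (mu - sigma^2/2) dt + sigma dB, so Y_t = log(x_0) + (mu - sigma^2/2) t + sigma B_t and hence X_t = x_0 * exp((mu - sigma^2/2) t + sigma B_t).
With mu = -6, sigma = 1/3, x_0 = 9/5, this gives:
  X_t = 9/5 * exp((-109/18) * t + (1/3) * B_t).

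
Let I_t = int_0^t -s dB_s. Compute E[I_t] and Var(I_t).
E[I_t] = 0; Var(I_t) = t^3/3

The Itô integral of a deterministic integrand f(s) has mean 0 because each increment f(s) * (B_{s+ds} - B_s) has mean 0. By the Itô isometry:
  Var( int_0^t f(s) dB_s ) = E[ (int_0^t f(s) dB_s)^2 ] = int_0^t f(s)^2 ds.
Here f(s) = -s, so f(s)^2 = s^2. Integrate:
  int_0^t (s^2) ds = t^3/3.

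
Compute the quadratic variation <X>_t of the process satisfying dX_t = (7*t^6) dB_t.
<X>_t = 49*t^13/13

For an Itô process dX_t = a(t) dt + b(t) dB_t, the quadratic variation is <X>_t = int_0^t b(s)^2 ds (the drift term does not contribute). Here b(s) = 7*s^6, so
  b(s)^2 = 49*s^12.
Integrating from 0 to t:
  <X>_t = int_0^t (49*s^12) ds = 49*t^13/13.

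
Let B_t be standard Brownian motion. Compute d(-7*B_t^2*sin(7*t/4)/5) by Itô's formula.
d(-7*B_t^2*sin(7*t/4)/5) = (-49*B_t^2*cos(7*t/4)/20 - 7*sin(7*t/4)/5) dt + (-14*B_t*sin(7*t/4)/5) dB_t

Itô's formula for f(t, x): d f(t, B_t) = (f_t + (1/2) f_xx) dt + f_x dB_t. Compute partials of f(t, x) = -7*x^2*sin(7*t/4)/5:
  f_t(t,x)  = -49*x^2*cos(7*t/4)/20
  f_x(t,x)  = -14*x*sin(7*t/4)/5
  f_xx(t,x) = -14*sin(7*t/4)/5
Assemble drift = f_t + (1/2) f_xx = -49*x^2*cos(7*t/4)/20 - 7*sin(7*t/4)/5 and diffusion = f_x = -14*x*sin(7*t/4)/5. Substituting x = B_t:
  d(-7*B_t^2*sin(7*t/4)/5) = (-49*B_t^2*cos(7*t/4)/20 - 7*sin(7*t/4)/5) dt + (-14*B_t*sin(7*t/4)/5) dB_t.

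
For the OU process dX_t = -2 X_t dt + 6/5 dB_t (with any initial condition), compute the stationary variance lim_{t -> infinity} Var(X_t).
lim Var(X_t) = 9/25

The OU SDE dX = -theta X dt + sigma dB admits the integrating factor exp(theta t): d(exp(theta t) X_t) = sigma exp(theta t) dB_t. Integrating from 0 to t gives X_t = x_0 * exp(-theta t) + sigma * int_0^t exp(-theta (t-s)) dB_s for any initial x_0. The Itô integral has variance (by the Itô isometry) sigma^2 * int_0^t exp(-2 theta (t - s)) ds = sigma^2 * (1 - exp(-2 theta t)) / (2 theta), independent of x_0.
With theta = 2, sigma = 6/5:
  Var(X_t) = (6/5)^2 * (1 - exp(-2*2 t)) / (2 * 2) = 9/25 - 9*exp(-4*t)/25.
As t -> infinity, exp(-2*2 t) -> 0, so the stationary variance is sigma^2 / (2 theta) = 9/25.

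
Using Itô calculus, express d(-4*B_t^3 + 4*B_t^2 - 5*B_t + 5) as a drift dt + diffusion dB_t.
d(-4*B_t^3 + 4*B_t^2 - 5*B_t + 5) = (4 - 12*B_t) dt + (-12*B_t^2 + 8*B_t - 5) dB_t

Itô's formula for f(B_t) gives d f(B_t) = f'(B_t) dB_t + (1/2) f''(B_t) dt. Compute derivatives of f(x) = -4*x^3 + 4*x^2 - 5*x + 5:
  f'(x)  = -12*x^2 + 8*x - 5
  f''(x) = 8 - 24*x
Substitute x = B_t and multiply the f'' term by 1/2:
  drift     = (1/2) * (8 - 24*x) evaluated at B_t = 4 - 12*B_t
  diffusion = (-12*x^2 + 8*x - 5) evaluated at B_t = -12*B_t^2 + 8*B_t - 5
Therefore d(-4*B_t^3 + 4*B_t^2 - 5*B_t + 5) = (4 - 12*B_t) dt + (-12*B_t^2 + 8*B_t - 5) dB_t.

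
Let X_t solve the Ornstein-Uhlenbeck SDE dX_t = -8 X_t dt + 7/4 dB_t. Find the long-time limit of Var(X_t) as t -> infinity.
lim Var(X_t) = 49/256

The OU SDE dX = -theta X dt + sigma dB admits the integrating factor exp(theta t): d(exp(theta t) X_t) = sigma exp(theta t) dB_t. Integrating from 0 to t gives X_t = x_0 * exp(-theta t) + sigma * int_0^t exp(-theta (t-s)) dB_s for any initial x_0. The Itô integral has variance (by the Itô isometry) sigma^2 * int_0^t exp(-2 theta (t - s)) ds = sigma^2 * (1 - exp(-2 theta t)) / (2 theta), independent of x_0.
With theta = 8, sigma = 7/4:
  Var(X_t) = (7/4)^2 * (1 - exp(-2*8 t)) / (2 * 8) = 49/256 - 49*exp(-16*t)/256.
As t -> infinity, exp(-2*8 t) -> 0, so the stationary variance is sigma^2 / (2 theta) = 49/256.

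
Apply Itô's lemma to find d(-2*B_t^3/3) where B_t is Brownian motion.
d(-2*B_t^3/3) = (-2*B_t) dt + (-2*B_t^2) dB_t

Itô's formula for f(B_t) gives d f(B_t) = f'(B_t) dB_t + (1/2) f''(B_t) dt. Compute derivatives of f(x) = -2*x^3/3:
  f'(x)  = -2*x^2
  f''(x) = -4*x
Substitute x = B_t and multiply the f'' term by 1/2:
  drift     = (1/2) * (-4*x) evaluated at B_t = -2*B_t
  diffusion = (-2*x^2) evaluated at B_t = -2*B_t^2
Therefore d(-2*B_t^3/3) = (-2*B_t) dt + (-2*B_t^2) dB_t.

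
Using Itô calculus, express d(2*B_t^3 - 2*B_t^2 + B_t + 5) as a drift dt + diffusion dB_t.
d(2*B_t^3 - 2*B_t^2 + B_t + 5) = (6*B_t - 2) dt + (6*B_t^2 - 4*B_t + 1) dB_t

Itô's formula for f(B_t) gives d f(B_t) = f'(B_t) dB_t + (1/2) f''(B_t) dt. Compute derivatives of f(x) = 2*x^3 - 2*x^2 + x + 5:
  f'(x)  = 6*x^2 - 4*x + 1
  f''(x) = 12*x - 4
Substitute x = B_t and multiply the f'' term by 1/2:
  drift     = (1/2) * (12*x - 4) evaluated at B_t = 6*B_t - 2
  diffusion = (6*x^2 - 4*x + 1) evaluated at B_t = 6*B_t^2 - 4*B_t + 1
Therefore d(2*B_t^3 - 2*B_t^2 + B_t + 5) = (6*B_t - 2) dt + (6*B_t^2 - 4*B_t + 1) dB_t.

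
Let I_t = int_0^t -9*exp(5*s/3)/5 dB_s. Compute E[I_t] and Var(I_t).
E[I_t] = 0; Var(I_t) = 243*exp(10*t/3)/250 - 243/250

The Itô integral of a deterministic integrand f(s) has mean 0 because each increment f(s) * (B_{s+ds} - B_s) has mean 0. By the Itô isometry:
  Var( int_0^t f(s) dB_s ) = E[ (int_0^t f(s) dB_s)^2 ] = int_0^t f(s)^2 ds.
Here f(s) = -9*exp(5*s/3)/5, so f(s)^2 = 81*exp(10*s/3)/25. Integrate:
  int_0^t (81*exp(10*s/3)/25) ds = 243*exp(10*t/3)/250 - 243/250.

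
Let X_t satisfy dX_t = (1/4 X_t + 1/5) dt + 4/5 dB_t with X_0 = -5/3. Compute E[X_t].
E[X_t] = -13*exp(t/4)/15 - 4/5

Taking expectations and using E[dB_t] = 0, the mean m(t) = E[X_t] satisfies the ODE m'(t) = a m(t) + b with m(0) = x_0. With a = 1/4, b = 1/5, x_0 = -5/3, the solution is
  m(t) = x_0 * exp(a t) + (b/a) * (exp(a t) - 1)
       = (-5/3) * exp((1/4) t) + ((1/5)/(1/4)) * (exp((1/4) t) - 1)
       = -13*exp(t/4)/15 - 4/5.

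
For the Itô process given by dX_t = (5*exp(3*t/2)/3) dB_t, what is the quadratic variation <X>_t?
<X>_t = 25*exp(3*t)/27 - 25/27

For an Itô process dX_t = a(t) dt + b(t) dB_t, the quadratic variation is <X>_t = int_0^t b(s)^2 ds (the drift term does not contribute). Here b(s) = 5*exp(3*s/2)/3, so
  b(s)^2 = 25*exp(3*s)/9.
Integrating from 0 to t:
  <X>_t = int_0^t (25*exp(3*s)/9) ds = 25*exp(3*t)/27 - 25/27.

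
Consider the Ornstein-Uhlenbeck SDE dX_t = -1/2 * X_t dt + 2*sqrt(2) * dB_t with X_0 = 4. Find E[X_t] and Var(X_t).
E[X_t] = 4*exp(-t/2); Var(X_t) = 8 - 8*exp(-t)

The OU SDE dX = -theta X dt + sigma dB admits the integrating factor exp(theta t): d(exp(theta t) X_t) = sigma exp(theta t) dB_t. Integrating from 0 to t:
  X_t = x_0 * exp(-theta t) + sigma * int_0^t exp(-theta (t-s)) dB_s.
The Itô integral has mean 0 and (by the Itô isometry) variance sigma^2 * int_0^t exp(-2 theta (t - s)) ds = sigma^2 * (1 - exp(-2 theta t)) / (2 theta).
With theta = 1/2, sigma = 2*sqrt(2), x_0 = 4:
  E[X_t] = 4 * exp(-1/2 t) = 4*exp(-t/2)
  Var(X_t) = (2*sqrt(2))^2 * (1 - exp(-2*1/2 t)) / (2 * 1/2) = 8 - 8*exp(-t).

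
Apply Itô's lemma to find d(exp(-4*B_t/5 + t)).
d(exp(-4*B_t/5 + t)) = (33*exp(-4*B_t/5 + t)/25) dt + (-4*exp(-4*B_t/5 + t)/5) dB_t

Itô's formula for f(t, x): d f(t, B_t) = (f_t + (1/2) f_xx) dt + f_x dB_t. Compute partials of f(t, x) = exp(t - 4*x/5):
  f_t(t,x)  = exp(t - 4*x/5)
  f_x(t,x)  = -4*exp(t - 4*x/5)/5
  f_xx(t,x) = 16*exp(t - 4*x/5)/25
Assemble drift = f_t + (1/2) f_xx = 33*exp(t - 4*x/5)/25 and diffusion = f_x = -4*exp(t - 4*x/5)/5. Substituting x = B_t:
  d(exp(-4*B_t/5 + t)) = (33*exp(-4*B_t/5 + t)/25) dt + (-4*exp(-4*B_t/5 + t)/5) dB_t.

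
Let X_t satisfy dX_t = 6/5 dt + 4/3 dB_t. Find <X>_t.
<X>_t = 16*t/9

For an Itô process dX_t = a(t) dt + b(t) dB_t, the quadratic variation is <X>_t = int_0^t b(s)^2 ds (the drift term does not contribute). Here b(s) = 4/3, so
  b(s)^2 = 16/9.
Integrating from 0 to t:
  <X>_t = int_0^t (16/9) ds = 16*t/9.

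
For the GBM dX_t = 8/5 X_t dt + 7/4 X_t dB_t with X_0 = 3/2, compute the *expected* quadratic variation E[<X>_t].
E[<X>_t] = 735*exp(501*t/80)/668 - 735/668

<X>_t = int_0^t ((7/4) * X_s)^2 ds. Taking expectation inside the integral: E[<X>_t] = (7/4)^2 * int_0^t E[X_s^2] ds. For GBM, E[X_s^2] = x_0^2 * exp((2 mu + sigma^2) s). Integrating:
  E[<X>_t] = (7/4)^2 * (3/2)^2 * (exp((2*(8/5) + (7/4)^2) t) - 1) / (2*(8/5) + (7/4)^2)
           = (7/4)^2 * (3/2)^2 * (exp((501/80) t) - 1) / (501/80) = 735*exp(501*t/80)/668 - 735/668.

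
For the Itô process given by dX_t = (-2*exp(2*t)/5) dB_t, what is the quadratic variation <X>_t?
<X>_t = exp(4*t)/25 - 1/25

For an Itô process dX_t = a(t) dt + b(t) dB_t, the quadratic variation is <X>_t = int_0^t b(s)^2 ds (the drift term does not contribute). Here b(s) = -2*exp(2*s)/5, so
  b(s)^2 = 4*exp(4*s)/25.
Integrating from 0 to t:
  <X>_t = int_0^t (4*exp(4*s)/25) ds = exp(4*t)/25 - 1/25.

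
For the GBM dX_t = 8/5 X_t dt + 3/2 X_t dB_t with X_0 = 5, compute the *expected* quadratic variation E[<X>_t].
E[<X>_t] = 1125*exp(109*t/20)/109 - 1125/109

<X>_t = int_0^t ((3/2) * X_s)^2 ds. Taking expectation inside the integral: E[<X>_t] = (3/2)^2 * int_0^t E[X_s^2] ds. For GBM, E[X_s^2] = x_0^2 * exp((2 mu + sigma^2) s). Integrating:
  E[<X>_t] = (3/2)^2 * 5^2 * (exp((2*(8/5) + (3/2)^2) t) - 1) / (2*(8/5) + (3/2)^2)
           = (3/2)^2 * 5^2 * (exp((109/20) t) - 1) / (109/20) = 1125*exp(109*t/20)/109 - 1125/109.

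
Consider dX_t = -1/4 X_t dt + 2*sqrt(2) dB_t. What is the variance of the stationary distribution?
lim Var(X_t) = 16

The OU SDE dX = -theta X dt + sigma dB admits the integrating factor exp(theta t): d(exp(theta t) X_t) = sigma exp(theta t) dB_t. Integrating from 0 to t gives X_t = x_0 * exp(-theta t) + sigma * int_0^t exp(-theta (t-s)) dB_s for any initial x_0. The Itô integral has variance (by the Itô isometry) sigma^2 * int_0^t exp(-2 theta (t - s)) ds = sigma^2 * (1 - exp(-2 theta t)) / (2 theta), independent of x_0.
With theta = 1/4, sigma = 2*sqrt(2):
  Var(X_t) = (2*sqrt(2))^2 * (1 - exp(-2*1/4 t)) / (2 * 1/4) = 16 - 16*exp(-t/2).
As t -> infinity, exp(-2*1/4 t) -> 0, so the stationary variance is sigma^2 / (2 theta) = 16.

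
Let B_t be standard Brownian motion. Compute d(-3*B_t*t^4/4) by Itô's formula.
d(-3*B_t*t^4/4) = (-3*B_t*t^3) dt + (-3*t^4/4) dB_t

Itô's formula for f(t, x): d f(t, B_t) = (f_t + (1/2) f_xx) dt + f_x dB_t. Compute partials of f(t, x) = -3*t^4*x/4:
  f_t(t,x)  = -3*t^3*x
  f_x(t,x)  = -3*t^4/4
  f_xx(t,x) = 0
Assemble drift = f_t + (1/2) f_xx = -3*t^3*x and diffusion = f_x = -3*t^4/4. Substituting x = B_t:
  d(-3*B_t*t^4/4) = (-3*B_t*t^3) dt + (-3*t^4/4) dB_t.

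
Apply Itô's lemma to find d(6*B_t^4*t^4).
d(6*B_t^4*t^4) = (B_t^2*t^3*(24*B_t^2 + 36*t)) dt + (24*B_t^3*t^4) dB_t

Itô's formula for f(t, x): d f(t, B_t) = (f_t + (1/2) f_xx) dt + f_x dB_t. Compute partials of f(t, x) = 6*t^4*x^4:
  f_t(t,x)  = 24*t^3*x^4
  f_x(t,x)  = 24*t^4*x^3
  f_xx(t,x) = 72*t^4*x^2
Assemble drift = f_t + (1/2) f_xx = t^3*x^2*(36*t + 24*x^2) and diffusion = f_x = 24*t^4*x^3. Substituting x = B_t:
  d(6*B_t^4*t^4) = (B_t^2*t^3*(24*B_t^2 + 36*t)) dt + (24*B_t^3*t^4) dB_t.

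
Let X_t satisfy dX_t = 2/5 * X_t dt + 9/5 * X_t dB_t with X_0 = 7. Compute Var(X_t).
Var(X_t) = 49*(exp(81*t/25) - 1)*exp(4*t/5)

For GBM dX = mu X dt + sigma X dB with X_0 = x_0, apply Itô to Y = log X: dY = (mu - sigma^2/2) dt + sigma dB, so Y_t = log(x_0) + (mu - sigma^2/2) t + sigma B_t and hence X_t = x_0 * exp((mu - sigma^2/2) t + sigma B_t).
With mu = 2/5, sigma = 9/5, x_0 = 7, this gives:
  X_t = 7 * exp((-61/50) * t + (9/5) * B_t).
Since sigma*B_t ~ Normal(0, sigma^2 t), E[exp(sigma*B_t)] = exp(sigma^2 t / 2); so E[X_t] = x_0 * exp((mu - sigma^2/2) t) * exp(sigma^2 t / 2) = x_0 * exp(mu t) = 7*exp(2*t/5).
Var(X_t) = E[X_t^2] - (E[X_t])^2 = x_0^2 * exp(2 mu t) * (exp(sigma^2 t) - 1) = 49*(exp(81*t/25) - 1)*exp(4*t/5).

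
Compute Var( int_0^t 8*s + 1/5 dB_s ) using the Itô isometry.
Var = t*(1600*t^2 + 120*t + 3)/75

The Itô integral of a deterministic integrand f(s) has mean 0 because each increment f(s) * (B_{s+ds} - B_s) has mean 0. By the Itô isometry:
  Var( int_0^t f(s) dB_s ) = E[ (int_0^t f(s) dB_s)^2 ] = int_0^t f(s)^2 ds.
Here f(s) = 8*s + 1/5, so f(s)^2 = (40*s + 1)^2/25. Integrate:
  int_0^t ((40*s + 1)^2/25) ds = t*(1600*t^2 + 120*t + 3)/75.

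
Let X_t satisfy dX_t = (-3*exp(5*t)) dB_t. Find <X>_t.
<X>_t = 9*exp(10*t)/10 - 9/10

For an Itô process dX_t = a(t) dt + b(t) dB_t, the quadratic variation is <X>_t = int_0^t b(s)^2 ds (the drift term does not contribute). Here b(s) = -3*exp(5*s), so
  b(s)^2 = 9*exp(10*s).
Integrating from 0 to t:
  <X>_t = int_0^t (9*exp(10*s)) ds = 9*exp(10*t)/10 - 9/10.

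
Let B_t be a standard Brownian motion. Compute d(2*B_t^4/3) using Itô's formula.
d(2*B_t^4/3) = (4*B_t^2) dt + (8*B_t^3/3) dB_t

Itô's formula for f(B_t) gives d f(B_t) = f'(B_t) dB_t + (1/2) f''(B_t) dt. Compute derivatives of f(x) = 2*x^4/3:
  f'(x)  = 8*x^3/3
  f''(x) = 8*x^2
Substitute x = B_t and multiply the f'' term by 1/2:
  drift     = (1/2) * (8*x^2) evaluated at B_t = 4*B_t^2
  diffusion = (8*x^3/3) evaluated at B_t = 8*B_t^3/3
Therefore d(2*B_t^4/3) = (4*B_t^2) dt + (8*B_t^3/3) dB_t.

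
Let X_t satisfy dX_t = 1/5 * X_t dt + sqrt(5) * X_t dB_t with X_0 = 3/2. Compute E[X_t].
E[X_t] = 3*exp(t/5)/2

For GBM dX = mu X dt + sigma X dB with X_0 = x_0, apply Itô to Y = log X: dY = (mu - sigma^2/2) dt + sigma dB, so Y_t = log(x_0) + (mu - sigma^2/2) t + sigma B_t and hence X_t = x_0 * exp((mu - sigma^2/2) t + sigma B_t).
With mu = 1/5, sigma = sqrt(5), x_0 = 3/2, this gives:
  X_t = 3/2 * exp((-23/10) * t + (sqrt(5)) * B_t).
Since sigma*B_t ~ Normal(0, sigma^2 t), E[exp(sigma*B_t)] = exp(sigma^2 t / 2); so E[X_t] = x_0 * exp((mu - sigma^2/2) t) * exp(sigma^2 t / 2) = x_0 * exp(mu t) = 3*exp(t/5)/2.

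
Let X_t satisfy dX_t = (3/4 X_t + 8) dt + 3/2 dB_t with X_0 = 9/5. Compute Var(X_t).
Var(X_t) = 3*exp(3*t/2)/2 - 3/2

The variance V(t) = Var(X_t) satisfies V'(t) = 2 a V(t) + c^2 with V(0) = 0 (drift coefficient is linear in X, diffusion is constant). With a = 3/4, c = 3/2, the solution is
  V(t) = (c^2 / (2 a)) * (exp(2 a t) - 1)
       = ((3/2)^2 / (2*(3/4))) * (exp((3/2) t) - 1)
       = 3*exp(3*t/2)/2 - 3/2.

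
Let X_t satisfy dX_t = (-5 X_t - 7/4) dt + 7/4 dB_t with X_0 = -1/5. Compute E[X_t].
E[X_t] = -7/20 + 3*exp(-5*t)/20

Taking expectations and using E[dB_t] = 0, the mean m(t) = E[X_t] satisfies the ODE m'(t) = a m(t) + b with m(0) = x_0. With a = -5, b = -7/4, x_0 = -1/5, the solution is
  m(t) = x_0 * exp(a t) + (b/a) * (exp(a t) - 1)
       = (-1/5) * exp((-5) t) + ((-7/4)/(-5)) * (exp((-5) t) - 1)
       = -7/20 + 3*exp(-5*t)/20.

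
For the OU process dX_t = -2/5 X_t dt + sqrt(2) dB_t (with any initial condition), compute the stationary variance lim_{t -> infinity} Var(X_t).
lim Var(X_t) = 5/2

The OU SDE dX = -theta X dt + sigma dB admits the integrating factor exp(theta t): d(exp(theta t) X_t) = sigma exp(theta t) dB_t. Integrating from 0 to t gives X_t = x_0 * exp(-theta t) + sigma * int_0^t exp(-theta (t-s)) dB_s for any initial x_0. The Itô integral has variance (by the Itô isometry) sigma^2 * int_0^t exp(-2 theta (t - s)) ds = sigma^2 * (1 - exp(-2 theta t)) / (2 theta), independent of x_0.
With theta = 2/5, sigma = sqrt(2):
  Var(X_t) = (sqrt(2))^2 * (1 - exp(-2*2/5 t)) / (2 * 2/5) = 5/2 - 5*exp(-4*t/5)/2.
As t -> infinity, exp(-2*2/5 t) -> 0, so the stationary variance is sigma^2 / (2 theta) = 5/2.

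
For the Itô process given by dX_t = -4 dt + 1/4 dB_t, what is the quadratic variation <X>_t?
<X>_t = t/16

For an Itô process dX_t = a(t) dt + b(t) dB_t, the quadratic variation is <X>_t = int_0^t b(s)^2 ds (the drift term does not contribute). Here b(s) = 1/4, so
  b(s)^2 = 1/16.
Integrating from 0 to t:
  <X>_t = int_0^t (1/16) ds = t/16.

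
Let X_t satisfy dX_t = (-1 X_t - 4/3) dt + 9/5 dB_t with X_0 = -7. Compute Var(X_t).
Var(X_t) = 81/50 - 81*exp(-2*t)/50

The variance V(t) = Var(X_t) satisfies V'(t) = 2 a V(t) + c^2 with V(0) = 0 (drift coefficient is linear in X, diffusion is constant). With a = -1, c = 9/5, the solution is
  V(t) = (c^2 / (2 a)) * (exp(2 a t) - 1)
       = ((9/5)^2 / (2*(-1))) * (exp((-2) t) - 1)
       = 81/50 - 81*exp(-2*t)/50.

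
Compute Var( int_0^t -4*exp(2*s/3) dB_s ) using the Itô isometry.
Var = 12*exp(4*t/3) - 12

The Itô integral of a deterministic integrand f(s) has mean 0 because each increment f(s) * (B_{s+ds} - B_s) has mean 0. By the Itô isometry:
  Var( int_0^t f(s) dB_s ) = E[ (int_0^t f(s) dB_s)^2 ] = int_0^t f(s)^2 ds.
Here f(s) = -4*exp(2*s/3), so f(s)^2 = 16*exp(4*s/3). Integrate:
  int_0^t (16*exp(4*s/3)) ds = 12*exp(4*t/3) - 12.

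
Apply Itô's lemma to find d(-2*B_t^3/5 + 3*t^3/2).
d(-2*B_t^3/5 + 3*t^3/2) = (-6*B_t/5 + 9*t^2/2) dt + (-6*B_t^2/5) dB_t

Itô's formula for f(t, x): d f(t, B_t) = (f_t + (1/2) f_xx) dt + f_x dB_t. Compute partials of f(t, x) = 3*t^3/2 - 2*x^3/5:
  f_t(t,x)  = 9*t^2/2
  f_x(t,x)  = -6*x^2/5
  f_xx(t,x) = -12*x/5
Assemble drift = f_t + (1/2) f_xx = 9*t^2/2 - 6*x/5 and diffusion = f_x = -6*x^2/5. Substituting x = B_t:
  d(-2*B_t^3/5 + 3*t^3/2) = (-6*B_t/5 + 9*t^2/2) dt + (-6*B_t^2/5) dB_t.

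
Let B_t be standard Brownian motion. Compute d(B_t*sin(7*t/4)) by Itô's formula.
d(B_t*sin(7*t/4)) = (7*B_t*cos(7*t/4)/4) dt + (sin(7*t/4)) dB_t

Itô's formula for f(t, x): d f(t, B_t) = (f_t + (1/2) f_xx) dt + f_x dB_t. Compute partials of f(t, x) = x*sin(7*t/4):
  f_t(t,x)  = 7*x*cos(7*t/4)/4
  f_x(t,x)  = sin(7*t/4)
  f_xx(t,x) = 0
Assemble drift = f_t + (1/2) f_xx = 7*x*cos(7*t/4)/4 and diffusion = f_x = sin(7*t/4). Substituting x = B_t:
  d(B_t*sin(7*t/4)) = (7*B_t*cos(7*t/4)/4) dt + (sin(7*t/4)) dB_t.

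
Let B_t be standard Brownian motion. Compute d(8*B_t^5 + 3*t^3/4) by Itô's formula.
d(8*B_t^5 + 3*t^3/4) = (80*B_t^3 + 9*t^2/4) dt + (40*B_t^4) dB_t

Itô's formula for f(t, x): d f(t, B_t) = (f_t + (1/2) f_xx) dt + f_x dB_t. Compute partials of f(t, x) = 3*t^3/4 + 8*x^5:
  f_t(t,x)  = 9*t^2/4
  f_x(t,x)  = 40*x^4
  f_xx(t,x) = 160*x^3
Assemble drift = f_t + (1/2) f_xx = 9*t^2/4 + 80*x^3 and diffusion = f_x = 40*x^4. Substituting x = B_t:
  d(8*B_t^5 + 3*t^3/4) = (80*B_t^3 + 9*t^2/4) dt + (40*B_t^4) dB_t.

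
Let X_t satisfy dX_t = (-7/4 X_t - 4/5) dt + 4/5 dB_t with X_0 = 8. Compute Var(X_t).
Var(X_t) = 32/175 - 32*exp(-7*t/2)/175

The variance V(t) = Var(X_t) satisfies V'(t) = 2 a V(t) + c^2 with V(0) = 0 (drift coefficient is linear in X, diffusion is constant). With a = -7/4, c = 4/5, the solution is
  V(t) = (c^2 / (2 a)) * (exp(2 a t) - 1)
       = ((4/5)^2 / (2*(-7/4))) * (exp((-7/2) t) - 1)
       = 32/175 - 32*exp(-7*t/2)/175.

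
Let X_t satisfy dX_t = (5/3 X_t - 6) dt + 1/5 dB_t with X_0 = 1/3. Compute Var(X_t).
Var(X_t) = 3*exp(10*t/3)/250 - 3/250

The variance V(t) = Var(X_t) satisfies V'(t) = 2 a V(t) + c^2 with V(0) = 0 (drift coefficient is linear in X, diffusion is constant). With a = 5/3, c = 1/5, the solution is
  V(t) = (c^2 / (2 a)) * (exp(2 a t) - 1)
       = ((1/5)^2 / (2*(5/3))) * (exp((10/3) t) - 1)
       = 3*exp(10*t/3)/250 - 3/250.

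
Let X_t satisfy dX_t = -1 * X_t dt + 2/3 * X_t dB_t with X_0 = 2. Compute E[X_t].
E[X_t] = 2*exp(-t)

For GBM dX = mu X dt + sigma X dB with X_0 = x_0, apply Itô to Y = log X: dY = (mu - sigma^2/2) dt + sigma dB, so Y_t = log(x_0) + (mu - sigma^2/2) t + sigma B_t and hence X_t = x_0 * exp((mu - sigma^2/2) t + sigma B_t).
With mu = -1, sigma = 2/3, x_0 = 2, this gives:
  X_t = 2 * exp((-11/9) * t + (2/3) * B_t).
Since sigma*B_t ~ Normal(0, sigma^2 t), E[exp(sigma*B_t)] = exp(sigma^2 t / 2); so E[X_t] = x_0 * exp((mu - sigma^2/2) t) * exp(sigma^2 t / 2) = x_0 * exp(mu t) = 2*exp(-t).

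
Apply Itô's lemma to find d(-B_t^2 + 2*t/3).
d(-B_t^2 + 2*t/3) = (-1/3) dt + (-2*B_t) dB_t

Itô's formula for f(t, x): d f(t, B_t) = (f_t + (1/2) f_xx) dt + f_x dB_t. Compute partials of f(t, x) = 2*t/3 - x^2:
  f_t(t,x)  = 2/3
  f_x(t,x)  = -2*x
  f_xx(t,x) = -2
Assemble drift = f_t + (1/2) f_xx = -1/3 and diffusion = f_x = -2*x. Substituting x = B_t:
  d(-B_t^2 + 2*t/3) = (-1/3) dt + (-2*B_t) dB_t.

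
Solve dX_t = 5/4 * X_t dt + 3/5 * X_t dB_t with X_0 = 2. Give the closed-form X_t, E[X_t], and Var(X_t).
X_t = 2 * exp((107/100) t + (3/5) B_t); E[X_t] = 2*exp(5*t/4); Var(X_t) = 4*(exp(9*t/25) - 1)*exp(5*t/2)

For GBM dX = mu X dt + sigma X dB with X_0 = x_0, apply Itô to Y = log X: dY = (mu - sigma^2/2) dt + sigma dB, so Y_t = log(x_0) + (mu - sigma^2/2) t + sigma B_t and hence X_t = x_0 * exp((mu - sigma^2/2) t + sigma B_t).
With mu = 5/4, sigma = 3/5, x_0 = 2, this gives:
  X_t = 2 * exp((107/100) * t + (3/5) * B_t).
Since sigma*B_t ~ Normal(0, sigma^2 t), E[exp(sigma*B_t)] = exp(sigma^2 t / 2); so E[X_t] = x_0 * exp((mu - sigma^2/2) t) * exp(sigma^2 t / 2) = x_0 * exp(mu t) = 2*exp(5*t/4).
Var(X_t) = E[X_t^2] - (E[X_t])^2 = x_0^2 * exp(2 mu t) * (exp(sigma^2 t) - 1) = 4*(exp(9*t/25) - 1)*exp(5*t/2).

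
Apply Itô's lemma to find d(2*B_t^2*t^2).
d(2*B_t^2*t^2) = (2*t*(2*B_t^2 + t)) dt + (4*B_t*t^2) dB_t

Itô's formula for f(t, x): d f(t, B_t) = (f_t + (1/2) f_xx) dt + f_x dB_t. Compute partials of f(t, x) = 2*t^2*x^2:
  f_t(t,x)  = 4*t*x^2
  f_x(t,x)  = 4*t^2*x
  f_xx(t,x) = 4*t^2
Assemble drift = f_t + (1/2) f_xx = 2*t*(t + 2*x^2) and diffusion = f_x = 4*t^2*x. Substituting x = B_t:
  d(2*B_t^2*t^2) = (2*t*(2*B_t^2 + t)) dt + (4*B_t*t^2) dB_t.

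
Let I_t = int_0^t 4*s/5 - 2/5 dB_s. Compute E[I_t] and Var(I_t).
E[I_t] = 0; Var(I_t) = 4*t*(4*t^2 - 6*t + 3)/75

The Itô integral of a deterministic integrand f(s) has mean 0 because each increment f(s) * (B_{s+ds} - B_s) has mean 0. By the Itô isometry:
  Var( int_0^t f(s) dB_s ) = E[ (int_0^t f(s) dB_s)^2 ] = int_0^t f(s)^2 ds.
Here f(s) = 4*s/5 - 2/5, so f(s)^2 = 4*(2*s - 1)^2/25. Integrate:
  int_0^t (4*(2*s - 1)^2/25) ds = 4*t*(4*t^2 - 6*t + 3)/75.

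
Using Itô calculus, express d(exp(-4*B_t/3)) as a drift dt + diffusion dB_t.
d(exp(-4*B_t/3)) = (8*exp(-4*B_t/3)/9) dt + (-4*exp(-4*B_t/3)/3) dB_t

Itô's formula for f(B_t) gives d f(B_t) = f'(B_t) dB_t + (1/2) f''(B_t) dt. Compute derivatives of f(x) = exp(-4*x/3):
  f'(x)  = -4*exp(-4*x/3)/3
  f''(x) = 16*exp(-4*x/3)/9
Substitute x = B_t and multiply the f'' term by 1/2:
  drift     = (1/2) * (16*exp(-4*x/3)/9) evaluated at B_t = 8*exp(-4*B_t/3)/9
  diffusion = (-4*exp(-4*x/3)/3) evaluated at B_t = -4*exp(-4*B_t/3)/3
Therefore d(exp(-4*B_t/3)) = (8*exp(-4*B_t/3)/9) dt + (-4*exp(-4*B_t/3)/3) dB_t.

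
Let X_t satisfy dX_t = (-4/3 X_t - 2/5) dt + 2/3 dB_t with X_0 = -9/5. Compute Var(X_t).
Var(X_t) = 1/6 - exp(-8*t/3)/6

The variance V(t) = Var(X_t) satisfies V'(t) = 2 a V(t) + c^2 with V(0) = 0 (drift coefficient is linear in X, diffusion is constant). With a = -4/3, c = 2/3, the solution is
  V(t) = (c^2 / (2 a)) * (exp(2 a t) - 1)
       = ((2/3)^2 / (2*(-4/3))) * (exp((-8/3) t) - 1)
       = 1/6 - exp(-8*t/3)/6.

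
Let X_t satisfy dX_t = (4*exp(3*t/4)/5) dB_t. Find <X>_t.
<X>_t = 32*exp(3*t/2)/75 - 32/75

For an Itô process dX_t = a(t) dt + b(t) dB_t, the quadratic variation is <X>_t = int_0^t b(s)^2 ds (the drift term does not contribute). Here b(s) = 4*exp(3*s/4)/5, so
  b(s)^2 = 16*exp(3*s/2)/25.
Integrating from 0 to t:
  <X>_t = int_0^t (16*exp(3*s/2)/25) ds = 32*exp(3*t/2)/75 - 32/75.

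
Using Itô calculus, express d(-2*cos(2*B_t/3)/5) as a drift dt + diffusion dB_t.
d(-2*cos(2*B_t/3)/5) = (4*cos(2*B_t/3)/45) dt + (4*sin(2*B_t/3)/15) dB_t

Itô's formula for f(B_t) gives d f(B_t) = f'(B_t) dB_t + (1/2) f''(B_t) dt. Compute derivatives of f(x) = -2*cos(2*x/3)/5:
  f'(x)  = 4*sin(2*x/3)/15
  f''(x) = 8*cos(2*x/3)/45
Substitute x = B_t and multiply the f'' term by 1/2:
  drift     = (1/2) * (8*cos(2*x/3)/45) evaluated at B_t = 4*cos(2*B_t/3)/45
  diffusion = (4*sin(2*x/3)/15) evaluated at B_t = 4*sin(2*B_t/3)/15
Therefore d(-2*cos(2*B_t/3)/5) = (4*cos(2*B_t/3)/45) dt + (4*sin(2*B_t/3)/15) dB_t.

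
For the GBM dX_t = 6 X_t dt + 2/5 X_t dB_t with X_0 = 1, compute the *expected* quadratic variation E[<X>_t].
E[<X>_t] = exp(304*t/25)/76 - 1/76

<X>_t = int_0^t ((2/5) * X_s)^2 ds. Taking expectation inside the integral: E[<X>_t] = (2/5)^2 * int_0^t E[X_s^2] ds. For GBM, E[X_s^2] = x_0^2 * exp((2 mu + sigma^2) s). Integrating:
  E[<X>_t] = (2/5)^2 * 1^2 * (exp((2*6 + (2/5)^2) t) - 1) / (2*6 + (2/5)^2)
           = (2/5)^2 * 1^2 * (exp((304/25) t) - 1) / (304/25) = exp(304*t/25)/76 - 1/76.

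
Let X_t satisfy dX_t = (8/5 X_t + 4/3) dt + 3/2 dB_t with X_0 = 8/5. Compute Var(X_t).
Var(X_t) = 45*exp(16*t/5)/64 - 45/64

The variance V(t) = Var(X_t) satisfies V'(t) = 2 a V(t) + c^2 with V(0) = 0 (drift coefficient is linear in X, diffusion is constant). With a = 8/5, c = 3/2, the solution is
  V(t) = (c^2 / (2 a)) * (exp(2 a t) - 1)
       = ((3/2)^2 / (2*(8/5))) * (exp((16/5) t) - 1)
       = 45*exp(16*t/5)/64 - 45/64.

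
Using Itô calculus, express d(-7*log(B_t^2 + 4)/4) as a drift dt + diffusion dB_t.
d(-7*log(B_t^2 + 4)/4) = (7*(B_t^2 - 4)/(4*(B_t^2 + 4)^2)) dt + (-7*B_t/(2*B_t^2 + 8)) dB_t

Itô's formula for f(B_t) gives d f(B_t) = f'(B_t) dB_t + (1/2) f''(B_t) dt. Compute derivatives of f(x) = -7*log(x^2 + 4)/4:
  f'(x)  = -7*x/(2*x^2 + 8)
  f''(x) = 7*(x^2 - 4)/(2*(x^2 + 4)^2)
Substitute x = B_t and multiply the f'' term by 1/2:
  drift     = (1/2) * (7*(x^2 - 4)/(2*(x^2 + 4)^2)) evaluated at B_t = 7*(B_t^2 - 4)/(4*(B_t^2 + 4)^2)
  diffusion = (-7*x/(2*x^2 + 8)) evaluated at B_t = -7*B_t/(2*B_t^2 + 8)
Therefore d(-7*log(B_t^2 + 4)/4) = (7*(B_t^2 - 4)/(4*(B_t^2 + 4)^2)) dt + (-7*B_t/(2*B_t^2 + 8)) dB_t.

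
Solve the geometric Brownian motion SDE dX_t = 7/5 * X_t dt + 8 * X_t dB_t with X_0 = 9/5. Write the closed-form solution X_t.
X_t = 9/5 * exp((-153/5) * t + (8) * B_t)

For GBM dX = mu X dt + sigma X dB with X_0 = x_0, apply Itô to Y = log X: dY = (mu - sigma^2/2) dt + sigma dB, so Y_t = log(x_0) + (mu - sigma^2/2) t + sigma B_t and hence X_t = x_0 * exp((mu - sigma^2/2) t + sigma B_t).
With mu = 7/5, sigma = 8, x_0 = 9/5, this gives:
  X_t = 9/5 * exp((-153/5) * t + (8) * B_t).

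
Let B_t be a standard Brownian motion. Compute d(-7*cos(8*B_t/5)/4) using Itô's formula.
d(-7*cos(8*B_t/5)/4) = (56*cos(8*B_t/5)/25) dt + (14*sin(8*B_t/5)/5) dB_t

Itô's formula for f(B_t) gives d f(B_t) = f'(B_t) dB_t + (1/2) f''(B_t) dt. Compute derivatives of f(x) = -7*cos(8*x/5)/4:
  f'(x)  = 14*sin(8*x/5)/5
  f''(x) = 112*cos(8*x/5)/25
Substitute x = B_t and multiply the f'' term by 1/2:
  drift     = (1/2) * (112*cos(8*x/5)/25) evaluated at B_t = 56*cos(8*B_t/5)/25
  diffusion = (14*sin(8*x/5)/5) evaluated at B_t = 14*sin(8*B_t/5)/5
Therefore d(-7*cos(8*B_t/5)/4) = (56*cos(8*B_t/5)/25) dt + (14*sin(8*B_t/5)/5) dB_t.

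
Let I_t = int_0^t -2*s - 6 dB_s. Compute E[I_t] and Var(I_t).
E[I_t] = 0; Var(I_t) = 4*t*(t^2 + 9*t + 27)/3

The Itô integral of a deterministic integrand f(s) has mean 0 because each increment f(s) * (B_{s+ds} - B_s) has mean 0. By the Itô isometry:
  Var( int_0^t f(s) dB_s ) = E[ (int_0^t f(s) dB_s)^2 ] = int_0^t f(s)^2 ds.
Here f(s) = -2*s - 6, so f(s)^2 = 4*(s + 3)^2. Integrate:
  int_0^t (4*(s + 3)^2) ds = 4*t*(t^2 + 9*t + 27)/3.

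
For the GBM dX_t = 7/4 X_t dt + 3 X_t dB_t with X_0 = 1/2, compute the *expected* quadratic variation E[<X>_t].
E[<X>_t] = 9*exp(25*t/2)/50 - 9/50

<X>_t = int_0^t (3 * X_s)^2 ds. Taking expectation inside the integral: E[<X>_t] = 3^2 * int_0^t E[X_s^2] ds. For GBM, E[X_s^2] = x_0^2 * exp((2 mu + sigma^2) s). Integrating:
  E[<X>_t] = 3^2 * (1/2)^2 * (exp((2*(7/4) + 3^2) t) - 1) / (2*(7/4) + 3^2)
           = 3^2 * (1/2)^2 * (exp((25/2) t) - 1) / (25/2) = 9*exp(25*t/2)/50 - 9/50.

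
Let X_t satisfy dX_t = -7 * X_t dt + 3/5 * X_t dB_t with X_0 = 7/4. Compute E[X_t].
E[X_t] = 7*exp(-7*t)/4

For GBM dX = mu X dt + sigma X dB with X_0 = x_0, apply Itô to Y = log X: dY = (mu - sigma^2/2) dt + sigma dB, so Y_t = log(x_0) + (mu - sigma^2/2) t + sigma B_t and hence X_t = x_0 * exp((mu - sigma^2/2) t + sigma B_t).
With mu = -7, sigma = 3/5, x_0 = 7/4, this gives:
  X_t = 7/4 * exp((-359/50) * t + (3/5) * B_t).
Since sigma*B_t ~ Normal(0, sigma^2 t), E[exp(sigma*B_t)] = exp(sigma^2 t / 2); so E[X_t] = x_0 * exp((mu - sigma^2/2) t) * exp(sigma^2 t / 2) = x_0 * exp(mu t) = 7*exp(-7*t)/4.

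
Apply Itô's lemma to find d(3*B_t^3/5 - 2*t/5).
d(3*B_t^3/5 - 2*t/5) = (9*B_t/5 - 2/5) dt + (9*B_t^2/5) dB_t

Itô's formula for f(t, x): d f(t, B_t) = (f_t + (1/2) f_xx) dt + f_x dB_t. Compute partials of f(t, x) = -2*t/5 + 3*x^3/5:
  f_t(t,x)  = -2/5
  f_x(t,x)  = 9*x^2/5
  f_xx(t,x) = 18*x/5
Assemble drift = f_t + (1/2) f_xx = 9*x/5 - 2/5 and diffusion = f_x = 9*x^2/5. Substituting x = B_t:
  d(3*B_t^3/5 - 2*t/5) = (9*B_t/5 - 2/5) dt + (9*B_t^2/5) dB_t.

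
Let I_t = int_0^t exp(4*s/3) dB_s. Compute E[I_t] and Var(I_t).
E[I_t] = 0; Var(I_t) = 3*exp(8*t/3)/8 - 3/8

The Itô integral of a deterministic integrand f(s) has mean 0 because each increment f(s) * (B_{s+ds} - B_s) has mean 0. By the Itô isometry:
  Var( int_0^t f(s) dB_s ) = E[ (int_0^t f(s) dB_s)^2 ] = int_0^t f(s)^2 ds.
Here f(s) = exp(4*s/3), so f(s)^2 = exp(8*s/3). Integrate:
  int_0^t (exp(8*s/3)) ds = 3*exp(8*t/3)/8 - 3/8.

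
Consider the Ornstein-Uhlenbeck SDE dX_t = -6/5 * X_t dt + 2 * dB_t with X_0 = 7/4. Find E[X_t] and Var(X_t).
E[X_t] = 7*exp(-6*t/5)/4; Var(X_t) = 5/3 - 5*exp(-12*t/5)/3

The OU SDE dX = -theta X dt + sigma dB admits the integrating factor exp(theta t): d(exp(theta t) X_t) = sigma exp(theta t) dB_t. Integrating from 0 to t:
  X_t = x_0 * exp(-theta t) + sigma * int_0^t exp(-theta (t-s)) dB_s.
The Itô integral has mean 0 and (by the Itô isometry) variance sigma^2 * int_0^t exp(-2 theta (t - s)) ds = sigma^2 * (1 - exp(-2 theta t)) / (2 theta).
With theta = 6/5, sigma = 2, x_0 = 7/4:
  E[X_t] = 7/4 * exp(-6/5 t) = 7*exp(-6*t/5)/4
  Var(X_t) = (2)^2 * (1 - exp(-2*6/5 t)) / (2 * 6/5) = 5/3 - 5*exp(-12*t/5)/3.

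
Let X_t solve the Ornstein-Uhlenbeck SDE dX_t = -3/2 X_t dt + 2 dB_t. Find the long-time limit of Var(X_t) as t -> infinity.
lim Var(X_t) = 4/3

The OU SDE dX = -theta X dt + sigma dB admits the integrating factor exp(theta t): d(exp(theta t) X_t) = sigma exp(theta t) dB_t. Integrating from 0 to t gives X_t = x_0 * exp(-theta t) + sigma * int_0^t exp(-theta (t-s)) dB_s for any initial x_0. The Itô integral has variance (by the Itô isometry) sigma^2 * int_0^t exp(-2 theta (t - s)) ds = sigma^2 * (1 - exp(-2 theta t)) / (2 theta), independent of x_0.
With theta = 3/2, sigma = 2:
  Var(X_t) = (2)^2 * (1 - exp(-2*3/2 t)) / (2 * 3/2) = 4/3 - 4*exp(-3*t)/3.
As t -> infinity, exp(-2*3/2 t) -> 0, so the stationary variance is sigma^2 / (2 theta) = 4/3.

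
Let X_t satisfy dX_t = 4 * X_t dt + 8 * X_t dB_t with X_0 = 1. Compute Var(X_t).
Var(X_t) = exp(72*t) - exp(8*t)

For GBM dX = mu X dt + sigma X dB with X_0 = x_0, apply Itô to Y = log X: dY = (mu - sigma^2/2) dt + sigma dB, so Y_t = log(x_0) + (mu - sigma^2/2) t + sigma B_t and hence X_t = x_0 * exp((mu - sigma^2/2) t + sigma B_t).
With mu = 4, sigma = 8, x_0 = 1, this gives:
  X_t = 1 * exp((-28) * t + (8) * B_t).
Since sigma*B_t ~ Normal(0, sigma^2 t), E[exp(sigma*B_t)] = exp(sigma^2 t / 2); so E[X_t] = x_0 * exp((mu - sigma^2/2) t) * exp(sigma^2 t / 2) = x_0 * exp(mu t) = exp(4*t).
Var(X_t) = E[X_t^2] - (E[X_t])^2 = x_0^2 * exp(2 mu t) * (exp(sigma^2 t) - 1) = exp(72*t) - exp(8*t).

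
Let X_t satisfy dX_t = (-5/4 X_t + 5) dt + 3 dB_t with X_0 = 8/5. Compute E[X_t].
E[X_t] = 4 - 12*exp(-5*t/4)/5

Taking expectations and using E[dB_t] = 0, the mean m(t) = E[X_t] satisfies the ODE m'(t) = a m(t) + b with m(0) = x_0. With a = -5/4, b = 5, x_0 = 8/5, the solution is
  m(t) = x_0 * exp(a t) + (b/a) * (exp(a t) - 1)
       = (8/5) * exp((-5/4) t) + (5/(-5/4)) * (exp((-5/4) t) - 1)
       = 4 - 12*exp(-5*t/4)/5.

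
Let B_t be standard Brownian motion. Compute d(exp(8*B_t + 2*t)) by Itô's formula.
d(exp(8*B_t + 2*t)) = (34*exp(8*B_t + 2*t)) dt + (8*exp(8*B_t + 2*t)) dB_t

Itô's formula for f(t, x): d f(t, B_t) = (f_t + (1/2) f_xx) dt + f_x dB_t. Compute partials of f(t, x) = exp(2*t + 8*x):
  f_t(t,x)  = 2*exp(2*t + 8*x)
  f_x(t,x)  = 8*exp(2*t + 8*x)
  f_xx(t,x) = 64*exp(2*t + 8*x)
Assemble drift = f_t + (1/2) f_xx = 34*exp(2*t + 8*x) and diffusion = f_x = 8*exp(2*t + 8*x). Substituting x = B_t:
  d(exp(8*B_t + 2*t)) = (34*exp(8*B_t + 2*t)) dt + (8*exp(8*B_t + 2*t)) dB_t.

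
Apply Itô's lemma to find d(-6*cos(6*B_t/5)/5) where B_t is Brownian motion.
d(-6*cos(6*B_t/5)/5) = (108*cos(6*B_t/5)/125) dt + (36*sin(6*B_t/5)/25) dB_t

Itô's formula for f(B_t) gives d f(B_t) = f'(B_t) dB_t + (1/2) f''(B_t) dt. Compute derivatives of f(x) = -6*cos(6*x/5)/5:
  f'(x)  = 36*sin(6*x/5)/25
  f''(x) = 216*cos(6*x/5)/125
Substitute x = B_t and multiply the f'' term by 1/2:
  drift     = (1/2) * (216*cos(6*x/5)/125) evaluated at B_t = 108*cos(6*B_t/5)/125
  diffusion = (36*sin(6*x/5)/25) evaluated at B_t = 36*sin(6*B_t/5)/25
Therefore d(-6*cos(6*B_t/5)/5) = (108*cos(6*B_t/5)/125) dt + (36*sin(6*B_t/5)/25) dB_t.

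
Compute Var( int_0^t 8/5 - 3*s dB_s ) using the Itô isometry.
Var = t*(75*t^2 - 120*t + 64)/25

The Itô integral of a deterministic integrand f(s) has mean 0 because each increment f(s) * (B_{s+ds} - B_s) has mean 0. By the Itô isometry:
  Var( int_0^t f(s) dB_s ) = E[ (int_0^t f(s) dB_s)^2 ] = int_0^t f(s)^2 ds.
Here f(s) = 8/5 - 3*s, so f(s)^2 = (15*s - 8)^2/25. Integrate:
  int_0^t ((15*s - 8)^2/25) ds = t*(75*t^2 - 120*t + 64)/25.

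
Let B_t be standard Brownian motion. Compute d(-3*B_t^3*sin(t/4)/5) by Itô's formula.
d(-3*B_t^3*sin(t/4)/5) = (-3*B_t*(B_t^2*cos(t/4) + 12*sin(t/4))/20) dt + (-9*B_t^2*sin(t/4)/5) dB_t

Itô's formula for f(t, x): d f(t, B_t) = (f_t + (1/2) f_xx) dt + f_x dB_t. Compute partials of f(t, x) = -3*x^3*sin(t/4)/5:
  f_t(t,x)  = -3*x^3*cos(t/4)/20
  f_x(t,x)  = -9*x^2*sin(t/4)/5
  f_xx(t,x) = -18*x*sin(t/4)/5
Assemble drift = f_t + (1/2) f_xx = -3*x*(x^2*cos(t/4) + 12*sin(t/4))/20 and diffusion = f_x = -9*x^2*sin(t/4)/5. Substituting x = B_t:
  d(-3*B_t^3*sin(t/4)/5) = (-3*B_t*(B_t^2*cos(t/4) + 12*sin(t/4))/20) dt + (-9*B_t^2*sin(t/4)/5) dB_t.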